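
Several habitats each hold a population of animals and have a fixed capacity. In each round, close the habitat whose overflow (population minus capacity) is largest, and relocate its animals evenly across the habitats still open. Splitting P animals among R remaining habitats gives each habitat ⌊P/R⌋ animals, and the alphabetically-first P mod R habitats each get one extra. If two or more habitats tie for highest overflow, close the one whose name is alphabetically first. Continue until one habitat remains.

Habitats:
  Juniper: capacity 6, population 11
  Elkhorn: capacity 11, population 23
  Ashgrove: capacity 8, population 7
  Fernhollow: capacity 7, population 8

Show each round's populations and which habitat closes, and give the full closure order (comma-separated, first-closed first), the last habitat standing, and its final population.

Round 1: Ashgrove=7 Elkhorn=23 Fernhollow=8 Juniper=11 → close Elkhorn (overflow 12)
  23÷3 = 7 each, +1 to first 2
Round 2: Ashgrove=15 Fernhollow=16 Juniper=18 → close Juniper (overflow 12)
  18÷2 = 9 each, +1 to first 0
Round 3: Ashgrove=24 Fernhollow=25 → close Fernhollow (overflow 18)
  25÷1 = 25 each, +1 to first 0

Closure order: Elkhorn, Juniper, Fernhollow
Last habitat: Ashgrove with 49 animals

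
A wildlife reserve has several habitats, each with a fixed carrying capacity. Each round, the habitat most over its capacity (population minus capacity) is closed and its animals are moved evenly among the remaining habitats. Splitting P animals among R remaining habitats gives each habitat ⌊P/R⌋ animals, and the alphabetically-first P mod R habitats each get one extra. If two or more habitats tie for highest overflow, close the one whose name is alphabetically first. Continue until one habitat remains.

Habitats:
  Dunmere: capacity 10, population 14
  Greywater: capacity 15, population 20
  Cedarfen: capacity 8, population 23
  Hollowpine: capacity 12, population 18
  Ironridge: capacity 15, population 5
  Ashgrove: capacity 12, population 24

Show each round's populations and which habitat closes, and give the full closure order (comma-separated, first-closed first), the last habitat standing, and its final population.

Round 1: Ashgrove=24 Cedarfen=23 Dunmere=14 Greywater=20 Hollowpine=18 Ironridge=5 → close Cedarfen (overflow 15)
  23÷5 = 4 each, +1 to first 3
Round 2: Ashgrove=29 Dunmere=19 Greywater=25 Hollowpine=22 Ironridge=9 → close Ashgrove (overflow 17)
  29÷4 = 7 each, +1 to first 1
Round 3: Dunmere=27 Greywater=32 Hollowpine=29 Ironridge=16 → close Dunmere (overflow 17)
  27÷3 = 9 each, +1 to first 0
Round 4: Greywater=41 Hollowpine=38 Ironridge=25 → close Greywater (overflow 26)
  41÷2 = 20 each, +1 to first 1
Round 5: Hollowpine=59 Ironridge=45 → close Hollowpine (overflow 47)
  59÷1 = 59 each, +1 to first 0

Closure order: Cedarfen, Ashgrove, Dunmere, Greywater, Hollowpine
Last habitat: Ironridge with 104 animals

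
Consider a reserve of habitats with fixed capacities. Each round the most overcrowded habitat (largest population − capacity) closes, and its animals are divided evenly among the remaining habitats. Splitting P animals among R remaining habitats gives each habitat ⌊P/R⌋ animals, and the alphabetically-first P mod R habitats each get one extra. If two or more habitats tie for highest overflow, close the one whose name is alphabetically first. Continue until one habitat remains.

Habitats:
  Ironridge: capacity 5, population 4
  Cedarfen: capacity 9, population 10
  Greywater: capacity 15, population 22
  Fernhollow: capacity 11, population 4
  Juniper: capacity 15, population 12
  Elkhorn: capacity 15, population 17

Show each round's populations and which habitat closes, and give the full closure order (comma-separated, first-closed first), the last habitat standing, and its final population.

Closure order: Greywater, Elkhorn, Cedarfen, Ironridge, Juniper
Last habitat: Fernhollow with 69 animals

Round 1: Cedarfen=10 Elkhorn=17 Fernhollow=4 Greywater=22 Ironridge=4 Juniper=12 → close Greywater (overflow 7)
  22÷5 = 4 each, +1 to first 2
Round 2: Cedarfen=15 Elkhorn=22 Fernhollow=8 Ironridge=8 Juniper=16 → close Elkhorn (overflow 7)
  22÷4 = 5 each, +1 to first 2
Round 3: Cedarfen=21 Fernhollow=14 Ironridge=13 Juniper=21 → close Cedarfen (overflow 12)
  21÷3 = 7 each, +1 to first 0
Round 4: Fernhollow=21 Ironridge=20 Juniper=28 → close Ironridge (overflow 15)
  20÷2 = 10 each, +1 to first 0
Round 5: Fernhollow=31 Juniper=38 → close Juniper (overflow 23)
  38÷1 = 38 each, +1 to first 0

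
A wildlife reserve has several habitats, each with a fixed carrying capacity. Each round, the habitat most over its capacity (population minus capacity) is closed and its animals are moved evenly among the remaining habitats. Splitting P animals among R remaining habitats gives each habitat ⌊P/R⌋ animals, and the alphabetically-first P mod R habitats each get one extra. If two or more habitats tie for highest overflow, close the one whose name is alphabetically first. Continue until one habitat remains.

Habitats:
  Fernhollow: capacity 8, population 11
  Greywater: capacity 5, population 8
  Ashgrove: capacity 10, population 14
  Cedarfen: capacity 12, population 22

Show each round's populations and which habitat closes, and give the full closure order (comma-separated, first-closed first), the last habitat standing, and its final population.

Closure order: Cedarfen, Ashgrove, Fernhollow
Last habitat: Greywater with 55 animals

Round 1: Ashgrove=14 Cedarfen=22 Fernhollow=11 Greywater=8 → close Cedarfen (overflow 10)
  22÷3 = 7 each, +1 to first 1
Round 2: Ashgrove=22 Fernhollow=18 Greywater=15 → close Ashgrove (overflow 12)
  22÷2 = 11 each, +1 to first 0
Round 3: Fernhollow=29 Greywater=26 → close Fernhollow (overflow 21)
  29÷1 = 29 each, +1 to first 0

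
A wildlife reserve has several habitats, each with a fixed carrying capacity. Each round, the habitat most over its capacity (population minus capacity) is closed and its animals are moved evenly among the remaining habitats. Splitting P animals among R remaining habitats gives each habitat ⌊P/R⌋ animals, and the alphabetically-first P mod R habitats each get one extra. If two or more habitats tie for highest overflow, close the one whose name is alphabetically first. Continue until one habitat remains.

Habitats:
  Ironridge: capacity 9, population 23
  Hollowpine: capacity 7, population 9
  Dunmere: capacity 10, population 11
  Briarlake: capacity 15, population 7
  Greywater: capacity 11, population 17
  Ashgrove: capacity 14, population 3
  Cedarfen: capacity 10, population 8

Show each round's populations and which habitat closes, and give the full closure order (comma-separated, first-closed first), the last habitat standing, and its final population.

Closure order: Ironridge, Greywater, Dunmere, Hollowpine, Cedarfen, Briarlake
Last habitat: Ashgrove with 78 animals

Round 1: Ashgrove=3 Briarlake=7 Cedarfen=8 Dunmere=11 Greywater=17 Hollowpine=9 Ironridge=23 → close Ironridge (overflow 14)
  23÷6 = 3 each, +1 to first 5
Round 2: Ashgrove=7 Briarlake=11 Cedarfen=12 Dunmere=15 Greywater=21 Hollowpine=12 → close Greywater (overflow 10)
  21÷5 = 4 each, +1 to first 1
Round 3: Ashgrove=12 Briarlake=15 Cedarfen=16 Dunmere=19 Hollowpine=16 → close Dunmere (overflow 9)
  19÷4 = 4 each, +1 to first 3
Round 4: Ashgrove=17 Briarlake=20 Cedarfen=21 Hollowpine=20 → close Hollowpine (overflow 13)
  20÷3 = 6 each, +1 to first 2
Round 5: Ashgrove=24 Briarlake=27 Cedarfen=27 → close Cedarfen (overflow 17)
  27÷2 = 13 each, +1 to first 1
Round 6: Ashgrove=38 Briarlake=40 → close Briarlake (overflow 25)
  40÷1 = 40 each, +1 to first 0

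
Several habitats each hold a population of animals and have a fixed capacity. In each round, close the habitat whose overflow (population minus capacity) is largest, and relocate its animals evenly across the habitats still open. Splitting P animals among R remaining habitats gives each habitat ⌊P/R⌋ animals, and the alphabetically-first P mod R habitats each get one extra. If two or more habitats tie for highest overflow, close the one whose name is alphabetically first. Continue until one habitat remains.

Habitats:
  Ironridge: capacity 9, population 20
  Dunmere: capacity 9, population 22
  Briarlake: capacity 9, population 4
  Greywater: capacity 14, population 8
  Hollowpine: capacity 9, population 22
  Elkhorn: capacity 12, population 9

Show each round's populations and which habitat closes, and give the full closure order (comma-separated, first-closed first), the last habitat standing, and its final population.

Closure order: Dunmere, Hollowpine, Ironridge, Elkhorn, Briarlake
Last habitat: Greywater with 85 animals

Round 1: Briarlake=4 Dunmere=22 Elkhorn=9 Greywater=8 Hollowpine=22 Ironridge=20 → close Dunmere (overflow 13)
  22÷5 = 4 each, +1 to first 2
Round 2: Briarlake=9 Elkhorn=14 Greywater=12 Hollowpine=26 Ironridge=24 → close Hollowpine (overflow 17)
  26÷4 = 6 each, +1 to first 2
Round 3: Briarlake=16 Elkhorn=21 Greywater=18 Ironridge=30 → close Ironridge (overflow 21)
  30÷3 = 10 each, +1 to first 0
Round 4: Briarlake=26 Elkhorn=31 Greywater=28 → close Elkhorn (overflow 19)
  31÷2 = 15 each, +1 to first 1
Round 5: Briarlake=42 Greywater=43 → close Briarlake (overflow 33)
  42÷1 = 42 each, +1 to first 0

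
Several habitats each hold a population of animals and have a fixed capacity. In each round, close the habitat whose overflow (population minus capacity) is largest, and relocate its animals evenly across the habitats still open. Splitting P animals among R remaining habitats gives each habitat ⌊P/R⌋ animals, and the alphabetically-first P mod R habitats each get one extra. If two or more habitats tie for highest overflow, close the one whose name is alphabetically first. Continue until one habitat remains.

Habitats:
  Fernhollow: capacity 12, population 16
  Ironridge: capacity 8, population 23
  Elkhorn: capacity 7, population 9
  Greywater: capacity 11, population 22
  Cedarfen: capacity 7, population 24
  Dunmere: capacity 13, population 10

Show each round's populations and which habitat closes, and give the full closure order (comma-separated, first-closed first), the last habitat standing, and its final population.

Closure order: Cedarfen, Ironridge, Greywater, Fernhollow, Elkhorn
Last habitat: Dunmere with 104 animals

Round 1: Cedarfen=24 Dunmere=10 Elkhorn=9 Fernhollow=16 Greywater=22 Ironridge=23 → close Cedarfen (overflow 17)
  24÷5 = 4 each, +1 to first 4
Round 2: Dunmere=15 Elkhorn=14 Fernhollow=21 Greywater=27 Ironridge=27 → close Ironridge (overflow 19)
  27÷4 = 6 each, +1 to first 3
Round 3: Dunmere=22 Elkhorn=21 Fernhollow=28 Greywater=33 → close Greywater (overflow 22)
  33÷3 = 11 each, +1 to first 0
Round 4: Dunmere=33 Elkhorn=32 Fernhollow=39 → close Fernhollow (overflow 27)
  39÷2 = 19 each, +1 to first 1
Round 5: Dunmere=53 Elkhorn=51 → close Elkhorn (overflow 44)
  51÷1 = 51 each, +1 to first 0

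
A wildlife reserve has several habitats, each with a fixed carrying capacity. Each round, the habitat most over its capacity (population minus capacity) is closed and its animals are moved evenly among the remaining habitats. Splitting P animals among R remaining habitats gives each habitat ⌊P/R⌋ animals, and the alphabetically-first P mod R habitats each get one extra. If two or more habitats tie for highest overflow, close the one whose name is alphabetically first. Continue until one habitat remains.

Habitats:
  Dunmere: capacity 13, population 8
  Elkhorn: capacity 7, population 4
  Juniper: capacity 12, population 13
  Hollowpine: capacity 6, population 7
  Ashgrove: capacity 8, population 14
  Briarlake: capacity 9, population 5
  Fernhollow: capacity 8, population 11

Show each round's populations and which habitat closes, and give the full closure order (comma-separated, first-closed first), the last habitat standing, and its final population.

Round 1: Ashgrove=14 Briarlake=5 Dunmere=8 Elkhorn=4 Fernhollow=11 Hollowpine=7 Juniper=13 → close Ashgrove (overflow 6)
  14÷6 = 2 each, +1 to first 2
Round 2: Briarlake=8 Dunmere=11 Elkhorn=6 Fernhollow=13 Hollowpine=9 Juniper=15 → close Fernhollow (overflow 5)
  13÷5 = 2 each, +1 to first 3
Round 3: Briarlake=11 Dunmere=14 Elkhorn=9 Hollowpine=11 Juniper=17 → close Hollowpine (overflow 5)
  11÷4 = 2 each, +1 to first 3
Round 4: Briarlake=14 Dunmere=17 Elkhorn=12 Juniper=19 → close Juniper (overflow 7)
  19÷3 = 6 each, +1 to first 1
Round 5: Briarlake=21 Dunmere=23 Elkhorn=18 → close Briarlake (overflow 12)
  21÷2 = 10 each, +1 to first 1
Round 6: Dunmere=34 Elkhorn=28 → close Dunmere (overflow 21)
  34÷1 = 34 each, +1 to first 0

Closure order: Ashgrove, Fernhollow, Hollowpine, Juniper, Briarlake, Dunmere
Last habitat: Elkhorn with 62 animals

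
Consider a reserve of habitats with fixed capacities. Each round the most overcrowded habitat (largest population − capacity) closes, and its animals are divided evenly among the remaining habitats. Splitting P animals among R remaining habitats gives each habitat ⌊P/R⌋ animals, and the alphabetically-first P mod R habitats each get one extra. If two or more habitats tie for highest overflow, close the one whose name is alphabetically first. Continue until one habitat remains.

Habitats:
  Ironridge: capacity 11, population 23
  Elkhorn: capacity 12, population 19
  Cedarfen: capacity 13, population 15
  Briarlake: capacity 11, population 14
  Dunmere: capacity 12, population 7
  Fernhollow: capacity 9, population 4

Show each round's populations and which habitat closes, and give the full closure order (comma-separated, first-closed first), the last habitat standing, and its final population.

Closure order: Ironridge, Elkhorn, Briarlake, Cedarfen, Dunmere
Last habitat: Fernhollow with 82 animals

Round 1: Briarlake=14 Cedarfen=15 Dunmere=7 Elkhorn=19 Fernhollow=4 Ironridge=23 → close Ironridge (overflow 12)
  23÷5 = 4 each, +1 to first 3
Round 2: Briarlake=19 Cedarfen=20 Dunmere=12 Elkhorn=23 Fernhollow=8 → close Elkhorn (overflow 11)
  23÷4 = 5 each, +1 to first 3
Round 3: Briarlake=25 Cedarfen=26 Dunmere=18 Fernhollow=13 → close Briarlake (overflow 14)
  25÷3 = 8 each, +1 to first 1
Round 4: Cedarfen=35 Dunmere=26 Fernhollow=21 → close Cedarfen (overflow 22)
  35÷2 = 17 each, +1 to first 1
Round 5: Dunmere=44 Fernhollow=38 → close Dunmere (overflow 32)
  44÷1 = 44 each, +1 to first 0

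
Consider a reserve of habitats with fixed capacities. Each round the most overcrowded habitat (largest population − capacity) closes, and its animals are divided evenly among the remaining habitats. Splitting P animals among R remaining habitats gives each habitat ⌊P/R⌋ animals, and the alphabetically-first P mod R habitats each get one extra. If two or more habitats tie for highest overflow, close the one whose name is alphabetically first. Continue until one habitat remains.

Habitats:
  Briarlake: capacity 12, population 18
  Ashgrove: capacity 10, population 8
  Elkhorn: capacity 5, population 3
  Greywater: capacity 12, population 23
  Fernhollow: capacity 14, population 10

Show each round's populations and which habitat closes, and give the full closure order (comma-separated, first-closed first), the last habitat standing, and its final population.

Round 1: Ashgrove=8 Briarlake=18 Elkhorn=3 Fernhollow=10 Greywater=23 → close Greywater (overflow 11)
  23÷4 = 5 each, +1 to first 3
Round 2: Ashgrove=14 Briarlake=24 Elkhorn=9 Fernhollow=15 → close Briarlake (overflow 12)
  24÷3 = 8 each, +1 to first 0
Round 3: Ashgrove=22 Elkhorn=17 Fernhollow=23 → close Ashgrove (overflow 12)
  22÷2 = 11 each, +1 to first 0
Round 4: Elkhorn=28 Fernhollow=34 → close Elkhorn (overflow 23)
  28÷1 = 28 each, +1 to first 0

Closure order: Greywater, Briarlake, Ashgrove, Elkhorn
Last habitat: Fernhollow with 62 animals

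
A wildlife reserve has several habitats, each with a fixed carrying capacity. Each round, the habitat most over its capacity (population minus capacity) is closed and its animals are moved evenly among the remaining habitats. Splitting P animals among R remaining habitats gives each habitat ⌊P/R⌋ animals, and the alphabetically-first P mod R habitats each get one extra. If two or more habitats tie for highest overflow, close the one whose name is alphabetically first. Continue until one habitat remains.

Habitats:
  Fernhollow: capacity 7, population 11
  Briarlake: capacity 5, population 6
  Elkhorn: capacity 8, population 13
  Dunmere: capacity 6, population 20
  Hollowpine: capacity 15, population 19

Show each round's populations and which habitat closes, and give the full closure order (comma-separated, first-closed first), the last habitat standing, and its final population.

Round 1: Briarlake=6 Dunmere=20 Elkhorn=13 Fernhollow=11 Hollowpine=19 → close Dunmere (overflow 14)
  20÷4 = 5 each, +1 to first 0
Round 2: Briarlake=11 Elkhorn=18 Fernhollow=16 Hollowpine=24 → close Elkhorn (overflow 10)
  18÷3 = 6 each, +1 to first 0
Round 3: Briarlake=17 Fernhollow=22 Hollowpine=30 → close Fernhollow (overflow 15)
  22÷2 = 11 each, +1 to first 0
Round 4: Briarlake=28 Hollowpine=41 → close Hollowpine (overflow 26)
  41÷1 = 41 each, +1 to first 0

Closure order: Dunmere, Elkhorn, Fernhollow, Hollowpine
Last habitat: Briarlake with 69 animals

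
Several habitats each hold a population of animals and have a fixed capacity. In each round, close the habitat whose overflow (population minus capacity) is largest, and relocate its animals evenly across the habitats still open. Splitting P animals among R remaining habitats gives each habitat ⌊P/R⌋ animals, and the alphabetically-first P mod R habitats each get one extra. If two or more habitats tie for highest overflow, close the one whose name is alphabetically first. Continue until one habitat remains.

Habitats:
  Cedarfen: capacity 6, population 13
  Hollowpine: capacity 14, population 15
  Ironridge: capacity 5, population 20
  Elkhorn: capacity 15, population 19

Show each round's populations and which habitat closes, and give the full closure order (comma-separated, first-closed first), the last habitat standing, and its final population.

Round 1: Cedarfen=13 Elkhorn=19 Hollowpine=15 Ironridge=20 → close Ironridge (overflow 15)
  20÷3 = 6 each, +1 to first 2
Round 2: Cedarfen=20 Elkhorn=26 Hollowpine=21 → close Cedarfen (overflow 14)
  20÷2 = 10 each, +1 to first 0
Round 3: Elkhorn=36 Hollowpine=31 → close Elkhorn (overflow 21)
  36÷1 = 36 each, +1 to first 0

Closure order: Ironridge, Cedarfen, Elkhorn
Last habitat: Hollowpine with 67 animals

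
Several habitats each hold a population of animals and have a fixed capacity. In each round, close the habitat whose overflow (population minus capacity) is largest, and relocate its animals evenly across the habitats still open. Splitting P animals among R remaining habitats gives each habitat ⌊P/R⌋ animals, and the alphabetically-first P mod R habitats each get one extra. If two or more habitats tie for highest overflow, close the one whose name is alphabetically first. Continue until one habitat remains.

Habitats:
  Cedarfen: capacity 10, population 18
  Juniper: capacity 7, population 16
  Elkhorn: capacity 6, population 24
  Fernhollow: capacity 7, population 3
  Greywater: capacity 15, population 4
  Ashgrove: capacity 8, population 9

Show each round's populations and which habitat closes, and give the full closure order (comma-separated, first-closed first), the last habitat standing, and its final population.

Round 1: Ashgrove=9 Cedarfen=18 Elkhorn=24 Fernhollow=3 Greywater=4 Juniper=16 → close Elkhorn (overflow 18)
  24÷5 = 4 each, +1 to first 4
Round 2: Ashgrove=14 Cedarfen=23 Fernhollow=8 Greywater=9 Juniper=20 → close Cedarfen (overflow 13)
  23÷4 = 5 each, +1 to first 3
Round 3: Ashgrove=20 Fernhollow=14 Greywater=15 Juniper=25 → close Juniper (overflow 18)
  25÷3 = 8 each, +1 to first 1
Round 4: Ashgrove=29 Fernhollow=22 Greywater=23 → close Ashgrove (overflow 21)
  29÷2 = 14 each, +1 to first 1
Round 5: Fernhollow=37 Greywater=37 → close Fernhollow (overflow 30)
  37÷1 = 37 each, +1 to first 0

Closure order: Elkhorn, Cedarfen, Juniper, Ashgrove, Fernhollow
Last habitat: Greywater with 74 animals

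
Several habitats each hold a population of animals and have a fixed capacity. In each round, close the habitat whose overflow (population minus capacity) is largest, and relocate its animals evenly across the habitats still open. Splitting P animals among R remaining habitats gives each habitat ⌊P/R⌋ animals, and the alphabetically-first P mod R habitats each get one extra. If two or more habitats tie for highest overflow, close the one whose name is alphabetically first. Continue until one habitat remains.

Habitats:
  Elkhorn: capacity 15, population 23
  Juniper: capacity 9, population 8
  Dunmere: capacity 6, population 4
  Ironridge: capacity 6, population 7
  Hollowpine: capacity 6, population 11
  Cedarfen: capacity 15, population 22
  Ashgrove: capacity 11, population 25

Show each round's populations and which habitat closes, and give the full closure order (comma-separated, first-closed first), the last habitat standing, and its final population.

Closure order: Ashgrove, Cedarfen, Elkhorn, Hollowpine, Dunmere, Ironridge
Last habitat: Juniper with 100 animals

Round 1: Ashgrove=25 Cedarfen=22 Dunmere=4 Elkhorn=23 Hollowpine=11 Ironridge=7 Juniper=8 → close Ashgrove (overflow 14)
  25÷6 = 4 each, +1 to first 1
Round 2: Cedarfen=27 Dunmere=8 Elkhorn=27 Hollowpine=15 Ironridge=11 Juniper=12 → close Cedarfen (overflow 12)
  27÷5 = 5 each, +1 to first 2
Round 3: Dunmere=14 Elkhorn=33 Hollowpine=20 Ironridge=16 Juniper=17 → close Elkhorn (overflow 18)
  33÷4 = 8 each, +1 to first 1
Round 4: Dunmere=23 Hollowpine=28 Ironridge=24 Juniper=25 → close Hollowpine (overflow 22)
  28÷3 = 9 each, +1 to first 1
Round 5: Dunmere=33 Ironridge=33 Juniper=34 → close Dunmere (overflow 27)
  33÷2 = 16 each, +1 to first 1
Round 6: Ironridge=50 Juniper=50 → close Ironridge (overflow 44)
  50÷1 = 50 each, +1 to first 0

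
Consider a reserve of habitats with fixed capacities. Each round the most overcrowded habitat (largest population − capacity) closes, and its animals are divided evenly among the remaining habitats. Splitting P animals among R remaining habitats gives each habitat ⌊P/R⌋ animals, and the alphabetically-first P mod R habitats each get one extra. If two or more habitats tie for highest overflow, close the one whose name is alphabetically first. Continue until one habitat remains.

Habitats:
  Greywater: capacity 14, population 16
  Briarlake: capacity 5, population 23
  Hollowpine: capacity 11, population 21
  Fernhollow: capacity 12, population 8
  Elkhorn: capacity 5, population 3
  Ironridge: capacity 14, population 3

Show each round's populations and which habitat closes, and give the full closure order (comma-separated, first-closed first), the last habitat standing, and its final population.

Round 1: Briarlake=23 Elkhorn=3 Fernhollow=8 Greywater=16 Hollowpine=21 Ironridge=3 → close Briarlake (overflow 18)
  23÷5 = 4 each, +1 to first 3
Round 2: Elkhorn=8 Fernhollow=13 Greywater=21 Hollowpine=25 Ironridge=7 → close Hollowpine (overflow 14)
  25÷4 = 6 each, +1 to first 1
Round 3: Elkhorn=15 Fernhollow=19 Greywater=27 Ironridge=13 → close Greywater (overflow 13)
  27÷3 = 9 each, +1 to first 0
Round 4: Elkhorn=24 Fernhollow=28 Ironridge=22 → close Elkhorn (overflow 19)
  24÷2 = 12 each, +1 to first 0
Round 5: Fernhollow=40 Ironridge=34 → close Fernhollow (overflow 28)
  40÷1 = 40 each, +1 to first 0

Closure order: Briarlake, Hollowpine, Greywater, Elkhorn, Fernhollow
Last habitat: Ironridge with 74 animals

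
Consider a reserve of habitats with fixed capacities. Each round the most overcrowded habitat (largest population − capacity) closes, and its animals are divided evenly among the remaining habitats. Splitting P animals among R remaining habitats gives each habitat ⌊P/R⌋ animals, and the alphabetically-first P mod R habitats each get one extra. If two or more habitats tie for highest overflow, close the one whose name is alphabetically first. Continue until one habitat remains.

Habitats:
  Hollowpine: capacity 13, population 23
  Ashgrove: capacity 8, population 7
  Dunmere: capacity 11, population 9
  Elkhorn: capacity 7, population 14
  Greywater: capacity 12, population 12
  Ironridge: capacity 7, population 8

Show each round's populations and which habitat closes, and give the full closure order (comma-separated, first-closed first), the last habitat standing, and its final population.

Round 1: Ashgrove=7 Dunmere=9 Elkhorn=14 Greywater=12 Hollowpine=23 Ironridge=8 → close Hollowpine (overflow 10)
  23÷5 = 4 each, +1 to first 3
Round 2: Ashgrove=12 Dunmere=14 Elkhorn=19 Greywater=16 Ironridge=12 → close Elkhorn (overflow 12)
  19÷4 = 4 each, +1 to first 3
Round 3: Ashgrove=17 Dunmere=19 Greywater=21 Ironridge=16 → close Ashgrove (overflow 9)
  17÷3 = 5 each, +1 to first 2
Round 4: Dunmere=25 Greywater=27 Ironridge=21 → close Greywater (overflow 15)
  27÷2 = 13 each, +1 to first 1
Round 5: Dunmere=39 Ironridge=34 → close Dunmere (overflow 28)
  39÷1 = 39 each, +1 to first 0

Closure order: Hollowpine, Elkhorn, Ashgrove, Greywater, Dunmere
Last habitat: Ironridge with 73 animals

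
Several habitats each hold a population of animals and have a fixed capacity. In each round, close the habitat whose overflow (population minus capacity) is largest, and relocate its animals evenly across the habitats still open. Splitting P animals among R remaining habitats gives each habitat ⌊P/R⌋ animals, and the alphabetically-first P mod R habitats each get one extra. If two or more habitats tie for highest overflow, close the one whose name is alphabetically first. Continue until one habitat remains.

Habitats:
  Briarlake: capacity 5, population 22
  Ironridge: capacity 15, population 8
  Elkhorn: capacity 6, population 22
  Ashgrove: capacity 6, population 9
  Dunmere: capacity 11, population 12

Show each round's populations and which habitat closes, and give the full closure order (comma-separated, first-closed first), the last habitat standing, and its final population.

Round 1: Ashgrove=9 Briarlake=22 Dunmere=12 Elkhorn=22 Ironridge=8 → close Briarlake (overflow 17)
  22÷4 = 5 each, +1 to first 2
Round 2: Ashgrove=15 Dunmere=18 Elkhorn=27 Ironridge=13 → close Elkhorn (overflow 21)
  27÷3 = 9 each, +1 to first 0
Round 3: Ashgrove=24 Dunmere=27 Ironridge=22 → close Ashgrove (overflow 18)
  24÷2 = 12 each, +1 to first 0
Round 4: Dunmere=39 Ironridge=34 → close Dunmere (overflow 28)
  39÷1 = 39 each, +1 to first 0

Closure order: Briarlake, Elkhorn, Ashgrove, Dunmere
Last habitat: Ironridge with 73 animals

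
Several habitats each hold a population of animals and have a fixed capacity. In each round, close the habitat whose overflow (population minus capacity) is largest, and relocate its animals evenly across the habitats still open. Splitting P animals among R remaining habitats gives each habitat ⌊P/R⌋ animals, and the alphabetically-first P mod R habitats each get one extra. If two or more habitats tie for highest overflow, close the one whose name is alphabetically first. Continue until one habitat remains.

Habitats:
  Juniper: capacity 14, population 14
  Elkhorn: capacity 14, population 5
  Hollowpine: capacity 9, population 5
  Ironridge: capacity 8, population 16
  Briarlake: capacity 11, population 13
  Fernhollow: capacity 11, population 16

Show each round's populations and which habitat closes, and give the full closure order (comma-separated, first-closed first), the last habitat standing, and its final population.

Closure order: Ironridge, Fernhollow, Briarlake, Juniper, Hollowpine
Last habitat: Elkhorn with 69 animals

Round 1: Briarlake=13 Elkhorn=5 Fernhollow=16 Hollowpine=5 Ironridge=16 Juniper=14 → close Ironridge (overflow 8)
  16÷5 = 3 each, +1 to first 1
Round 2: Briarlake=17 Elkhorn=8 Fernhollow=19 Hollowpine=8 Juniper=17 → close Fernhollow (overflow 8)
  19÷4 = 4 each, +1 to first 3
Round 3: Briarlake=22 Elkhorn=13 Hollowpine=13 Juniper=21 → close Briarlake (overflow 11)
  22÷3 = 7 each, +1 to first 1
Round 4: Elkhorn=21 Hollowpine=20 Juniper=28 → close Juniper (overflow 14)
  28÷2 = 14 each, +1 to first 0
Round 5: Elkhorn=35 Hollowpine=34 → close Hollowpine (overflow 25)
  34÷1 = 34 each, +1 to first 0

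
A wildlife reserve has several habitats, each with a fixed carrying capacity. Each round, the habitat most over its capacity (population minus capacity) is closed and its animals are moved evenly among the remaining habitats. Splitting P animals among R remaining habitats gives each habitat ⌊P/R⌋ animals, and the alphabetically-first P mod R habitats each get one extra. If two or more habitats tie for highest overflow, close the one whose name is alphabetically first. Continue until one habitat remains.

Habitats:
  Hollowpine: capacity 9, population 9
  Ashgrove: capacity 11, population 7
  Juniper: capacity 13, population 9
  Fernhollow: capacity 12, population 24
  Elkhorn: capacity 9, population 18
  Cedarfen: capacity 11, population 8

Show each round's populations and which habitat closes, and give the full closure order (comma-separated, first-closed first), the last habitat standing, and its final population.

Closure order: Fernhollow, Elkhorn, Hollowpine, Cedarfen, Ashgrove
Last habitat: Juniper with 75 animals

Round 1: Ashgrove=7 Cedarfen=8 Elkhorn=18 Fernhollow=24 Hollowpine=9 Juniper=9 → close Fernhollow (overflow 12)
  24÷5 = 4 each, +1 to first 4
Round 2: Ashgrove=12 Cedarfen=13 Elkhorn=23 Hollowpine=14 Juniper=13 → close Elkhorn (overflow 14)
  23÷4 = 5 each, +1 to first 3
Round 3: Ashgrove=18 Cedarfen=19 Hollowpine=20 Juniper=18 → close Hollowpine (overflow 11)
  20÷3 = 6 each, +1 to first 2
Round 4: Ashgrove=25 Cedarfen=26 Juniper=24 → close Cedarfen (overflow 15)
  26÷2 = 13 each, +1 to first 0
Round 5: Ashgrove=38 Juniper=37 → close Ashgrove (overflow 27)
  38÷1 = 38 each, +1 to first 0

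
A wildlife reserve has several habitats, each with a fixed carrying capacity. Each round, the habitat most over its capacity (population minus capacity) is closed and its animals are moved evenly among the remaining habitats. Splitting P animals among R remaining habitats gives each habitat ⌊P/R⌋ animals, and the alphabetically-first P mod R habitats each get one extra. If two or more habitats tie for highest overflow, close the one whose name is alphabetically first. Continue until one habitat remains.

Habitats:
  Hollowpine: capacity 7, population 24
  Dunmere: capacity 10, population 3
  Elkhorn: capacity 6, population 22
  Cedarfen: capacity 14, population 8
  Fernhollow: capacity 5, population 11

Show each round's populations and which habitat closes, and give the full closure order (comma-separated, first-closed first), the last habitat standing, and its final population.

Closure order: Hollowpine, Elkhorn, Fernhollow, Cedarfen
Last habitat: Dunmere with 68 animals

Round 1: Cedarfen=8 Dunmere=3 Elkhorn=22 Fernhollow=11 Hollowpine=24 → close Hollowpine (overflow 17)
  24÷4 = 6 each, +1 to first 0
Round 2: Cedarfen=14 Dunmere=9 Elkhorn=28 Fernhollow=17 → close Elkhorn (overflow 22)
  28÷3 = 9 each, +1 to first 1
Round 3: Cedarfen=24 Dunmere=18 Fernhollow=26 → close Fernhollow (overflow 21)
  26÷2 = 13 each, +1 to first 0
Round 4: Cedarfen=37 Dunmere=31 → close Cedarfen (overflow 23)
  37÷1 = 37 each, +1 to first 0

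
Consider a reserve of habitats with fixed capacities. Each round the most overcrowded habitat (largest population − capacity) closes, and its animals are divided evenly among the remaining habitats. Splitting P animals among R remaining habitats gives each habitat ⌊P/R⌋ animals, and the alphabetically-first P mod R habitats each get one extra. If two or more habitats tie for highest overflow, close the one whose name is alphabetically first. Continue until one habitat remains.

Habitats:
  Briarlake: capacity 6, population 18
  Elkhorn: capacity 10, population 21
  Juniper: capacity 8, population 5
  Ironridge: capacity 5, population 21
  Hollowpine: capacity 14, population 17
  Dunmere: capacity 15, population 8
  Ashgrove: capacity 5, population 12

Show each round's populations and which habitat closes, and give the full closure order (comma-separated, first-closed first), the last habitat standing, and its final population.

Round 1: Ashgrove=12 Briarlake=18 Dunmere=8 Elkhorn=21 Hollowpine=17 Ironridge=21 Juniper=5 → close Ironridge (overflow 16)
  21÷6 = 3 each, +1 to first 3
Round 2: Ashgrove=16 Briarlake=22 Dunmere=12 Elkhorn=24 Hollowpine=20 Juniper=8 → close Briarlake (overflow 16)
  22÷5 = 4 each, +1 to first 2
Round 3: Ashgrove=21 Dunmere=17 Elkhorn=28 Hollowpine=24 Juniper=12 → close Elkhorn (overflow 18)
  28÷4 = 7 each, +1 to first 0
Round 4: Ashgrove=28 Dunmere=24 Hollowpine=31 Juniper=19 → close Ashgrove (overflow 23)
  28÷3 = 9 each, +1 to first 1
Round 5: Dunmere=34 Hollowpine=40 Juniper=28 → close Hollowpine (overflow 26)
  40÷2 = 20 each, +1 to first 0
Round 6: Dunmere=54 Juniper=48 → close Juniper (overflow 40)
  48÷1 = 48 each, +1 to first 0

Closure order: Ironridge, Briarlake, Elkhorn, Ashgrove, Hollowpine, Juniper
Last habitat: Dunmere with 102 animals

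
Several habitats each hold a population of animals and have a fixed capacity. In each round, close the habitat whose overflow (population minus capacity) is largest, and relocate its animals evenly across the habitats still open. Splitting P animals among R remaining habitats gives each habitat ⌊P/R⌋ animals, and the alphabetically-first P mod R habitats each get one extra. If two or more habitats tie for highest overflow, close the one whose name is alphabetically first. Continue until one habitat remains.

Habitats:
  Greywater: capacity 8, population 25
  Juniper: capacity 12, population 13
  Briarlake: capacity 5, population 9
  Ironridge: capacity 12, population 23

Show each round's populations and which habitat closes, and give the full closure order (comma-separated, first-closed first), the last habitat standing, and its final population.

Closure order: Greywater, Ironridge, Briarlake
Last habitat: Juniper with 70 animals

Round 1: Briarlake=9 Greywater=25 Ironridge=23 Juniper=13 → close Greywater (overflow 17)
  25÷3 = 8 each, +1 to first 1
Round 2: Briarlake=18 Ironridge=31 Juniper=21 → close Ironridge (overflow 19)
  31÷2 = 15 each, +1 to first 1
Round 3: Briarlake=34 Juniper=36 → close Briarlake (overflow 29)
  34÷1 = 34 each, +1 to first 0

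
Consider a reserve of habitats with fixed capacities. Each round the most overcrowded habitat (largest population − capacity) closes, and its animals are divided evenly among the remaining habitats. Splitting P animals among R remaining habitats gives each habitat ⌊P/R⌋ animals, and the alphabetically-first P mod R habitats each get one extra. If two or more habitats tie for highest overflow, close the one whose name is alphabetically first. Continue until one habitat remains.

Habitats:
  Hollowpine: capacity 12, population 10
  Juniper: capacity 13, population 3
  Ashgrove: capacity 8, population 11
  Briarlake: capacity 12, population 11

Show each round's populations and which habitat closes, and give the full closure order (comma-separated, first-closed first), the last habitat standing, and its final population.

Round 1: Ashgrove=11 Briarlake=11 Hollowpine=10 Juniper=3 → close Ashgrove (overflow 3)
  11÷3 = 3 each, +1 to first 2
Round 2: Briarlake=15 Hollowpine=14 Juniper=6 → close Briarlake (overflow 3)
  15÷2 = 7 each, +1 to first 1
Round 3: Hollowpine=22 Juniper=13 → close Hollowpine (overflow 10)
  22÷1 = 22 each, +1 to first 0

Closure order: Ashgrove, Briarlake, Hollowpine
Last habitat: Juniper with 35 animals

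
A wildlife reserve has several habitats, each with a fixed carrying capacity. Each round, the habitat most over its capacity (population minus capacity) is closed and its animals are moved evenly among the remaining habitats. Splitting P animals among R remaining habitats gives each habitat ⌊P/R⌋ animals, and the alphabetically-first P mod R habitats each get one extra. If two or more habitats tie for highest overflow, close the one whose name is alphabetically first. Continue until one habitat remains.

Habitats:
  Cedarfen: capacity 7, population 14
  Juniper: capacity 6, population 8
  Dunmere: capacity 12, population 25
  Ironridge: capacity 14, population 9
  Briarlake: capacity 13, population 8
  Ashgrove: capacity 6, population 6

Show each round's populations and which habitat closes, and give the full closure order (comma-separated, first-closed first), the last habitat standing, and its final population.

Closure order: Dunmere, Cedarfen, Juniper, Ashgrove, Briarlake
Last habitat: Ironridge with 70 animals

Round 1: Ashgrove=6 Briarlake=8 Cedarfen=14 Dunmere=25 Ironridge=9 Juniper=8 → close Dunmere (overflow 13)
  25÷5 = 5 each, +1 to first 0
Round 2: Ashgrove=11 Briarlake=13 Cedarfen=19 Ironridge=14 Juniper=13 → close Cedarfen (overflow 12)
  19÷4 = 4 each, +1 to first 3
Round 3: Ashgrove=16 Briarlake=18 Ironridge=19 Juniper=17 → close Juniper (overflow 11)
  17÷3 = 5 each, +1 to first 2
Round 4: Ashgrove=22 Briarlake=24 Ironridge=24 → close Ashgrove (overflow 16)
  22÷2 = 11 each, +1 to first 0
Round 5: Briarlake=35 Ironridge=35 → close Briarlake (overflow 22)
  35÷1 = 35 each, +1 to first 0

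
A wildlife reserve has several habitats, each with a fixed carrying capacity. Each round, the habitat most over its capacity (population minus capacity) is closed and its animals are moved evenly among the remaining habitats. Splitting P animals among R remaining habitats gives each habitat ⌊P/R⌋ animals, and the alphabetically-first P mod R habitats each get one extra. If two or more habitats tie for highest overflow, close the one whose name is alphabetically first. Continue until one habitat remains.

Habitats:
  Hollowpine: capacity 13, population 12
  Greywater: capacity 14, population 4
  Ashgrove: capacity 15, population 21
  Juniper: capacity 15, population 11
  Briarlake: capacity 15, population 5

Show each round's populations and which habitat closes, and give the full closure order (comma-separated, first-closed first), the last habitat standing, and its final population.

Closure order: Ashgrove, Hollowpine, Juniper, Briarlake
Last habitat: Greywater with 53 animals

Round 1: Ashgrove=21 Briarlake=5 Greywater=4 Hollowpine=12 Juniper=11 → close Ashgrove (overflow 6)
  21÷4 = 5 each, +1 to first 1
Round 2: Briarlake=11 Greywater=9 Hollowpine=17 Juniper=16 → close Hollowpine (overflow 4)
  17÷3 = 5 each, +1 to first 2
Round 3: Briarlake=17 Greywater=15 Juniper=21 → close Juniper (overflow 6)
  21÷2 = 10 each, +1 to first 1
Round 4: Briarlake=28 Greywater=25 → close Briarlake (overflow 13)
  28÷1 = 28 each, +1 to first 0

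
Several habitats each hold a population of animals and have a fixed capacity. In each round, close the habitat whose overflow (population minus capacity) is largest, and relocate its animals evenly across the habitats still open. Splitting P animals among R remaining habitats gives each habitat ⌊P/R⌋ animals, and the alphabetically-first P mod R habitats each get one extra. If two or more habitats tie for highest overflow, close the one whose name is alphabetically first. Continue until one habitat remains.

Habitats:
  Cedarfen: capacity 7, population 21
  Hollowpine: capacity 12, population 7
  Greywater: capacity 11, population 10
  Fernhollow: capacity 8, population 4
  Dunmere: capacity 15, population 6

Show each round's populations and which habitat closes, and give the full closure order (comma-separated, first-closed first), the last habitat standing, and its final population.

Closure order: Cedarfen, Greywater, Fernhollow, Hollowpine
Last habitat: Dunmere with 48 animals

Round 1: Cedarfen=21 Dunmere=6 Fernhollow=4 Greywater=10 Hollowpine=7 → close Cedarfen (overflow 14)
  21÷4 = 5 each, +1 to first 1
Round 2: Dunmere=12 Fernhollow=9 Greywater=15 Hollowpine=12 → close Greywater (overflow 4)
  15÷3 = 5 each, +1 to first 0
Round 3: Dunmere=17 Fernhollow=14 Hollowpine=17 → close Fernhollow (overflow 6)
  14÷2 = 7 each, +1 to first 0
Round 4: Dunmere=24 Hollowpine=24 → close Hollowpine (overflow 12)
  24÷1 = 24 each, +1 to first 0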